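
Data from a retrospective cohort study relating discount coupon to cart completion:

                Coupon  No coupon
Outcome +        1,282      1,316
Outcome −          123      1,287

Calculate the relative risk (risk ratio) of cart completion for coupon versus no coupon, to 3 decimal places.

1.805

Reading the table with exposure as columns: a = 1282 (Coupon, case), b = 123 (Coupon, non-case), c = 1316 (No coupon, case), d = 1287.
Risk in exposed = 1282/1405 = 0.91246; risk in unexposed = 1316/2603 = 0.50557.
RR = 0.91246 / 0.50557 = 1.80480
The risk among the exposed is 1.80 times that among the unexposed.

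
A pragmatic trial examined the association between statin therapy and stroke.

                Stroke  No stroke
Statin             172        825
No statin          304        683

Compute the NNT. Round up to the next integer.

Risk in treated group = 172/997 = 0.17252; risk in control = 304/987 = 0.30800.
Absolute risk reduction = 0.30800 − 0.17252 = 0.13549
NNT = 1 / ARR = 1 / 0.13549 = 7.381 → round up → 8

8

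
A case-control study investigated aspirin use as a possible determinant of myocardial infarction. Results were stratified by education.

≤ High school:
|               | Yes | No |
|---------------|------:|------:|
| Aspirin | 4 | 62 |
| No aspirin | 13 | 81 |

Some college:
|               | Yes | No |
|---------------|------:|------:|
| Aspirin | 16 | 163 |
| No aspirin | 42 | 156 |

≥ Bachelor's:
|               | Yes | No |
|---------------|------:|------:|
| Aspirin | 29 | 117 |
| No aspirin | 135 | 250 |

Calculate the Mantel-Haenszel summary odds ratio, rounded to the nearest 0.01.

0.42

OR_MH = Σ(aᵢdᵢ/nᵢ) / Σ(bᵢcᵢ/nᵢ), where nᵢ is the stratum total.
Stratum 1 (≤ High school): n = 160; a·d/n = 4·81/160 = 2.0250; b·c/n = 62·13/160 = 5.0375
Stratum 2 (Some college): n = 377; a·d/n = 16·156/377 = 6.6207; b·c/n = 163·42/377 = 18.1592
Stratum 3 (≥ Bachelor's): n = 531; a·d/n = 29·250/531 = 13.6535; b·c/n = 117·135/531 = 29.7458
OR_MH = (2.0250 + 6.6207 + 13.6535) / (5.0375 + 18.1592 + 29.7458) = 22.2992 / 52.9424 = 0.42120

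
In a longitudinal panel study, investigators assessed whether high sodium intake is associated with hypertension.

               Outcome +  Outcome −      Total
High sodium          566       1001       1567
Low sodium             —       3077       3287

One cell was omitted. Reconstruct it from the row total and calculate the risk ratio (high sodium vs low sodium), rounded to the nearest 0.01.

5.65

The missing cell is in the unexposed row: 3287 − 3077 = 210.
So a = 566, b = 1001, c = 210, d = 3077.
RR = [a/(a+b)] / [c/(c+d)] = (566/1567) / (210/3287) = 0.36120/0.06389 = 5.65364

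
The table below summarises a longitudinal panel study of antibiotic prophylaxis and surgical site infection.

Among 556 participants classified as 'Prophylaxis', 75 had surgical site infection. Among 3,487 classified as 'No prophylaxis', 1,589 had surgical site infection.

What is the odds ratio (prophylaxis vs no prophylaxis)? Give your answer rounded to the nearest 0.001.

0.186

From the description: a = 75, b = 481, c = 1589, d = 1898.
OR = (a·d)/(b·c) = (75 × 1898) / (481 × 1589) = 142350 / 764309 = 0.18625
Exposure is associated with lower odds of surgical site infection (OR = 0.19 < 1).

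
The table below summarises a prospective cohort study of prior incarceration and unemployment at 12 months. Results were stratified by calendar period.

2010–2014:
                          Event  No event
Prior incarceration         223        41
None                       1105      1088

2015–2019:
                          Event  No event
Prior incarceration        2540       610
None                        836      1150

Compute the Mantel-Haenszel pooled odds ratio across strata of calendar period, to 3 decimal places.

OR_MH = Σ(aᵢdᵢ/nᵢ) / Σ(bᵢcᵢ/nᵢ), where nᵢ is the stratum total.
Stratum 1 (2010–2014): n = 2457; a·d/n = 223·1088/2457 = 98.7481; b·c/n = 41·1105/2457 = 18.4392
Stratum 2 (2015–2019): n = 5136; a·d/n = 2540·1150/5136 = 568.7305; b·c/n = 610·836/5136 = 99.2913
OR_MH = (98.7481 + 568.7305) / (18.4392 + 99.2913) = 667.4786 / 117.7304 = 5.66955

5.670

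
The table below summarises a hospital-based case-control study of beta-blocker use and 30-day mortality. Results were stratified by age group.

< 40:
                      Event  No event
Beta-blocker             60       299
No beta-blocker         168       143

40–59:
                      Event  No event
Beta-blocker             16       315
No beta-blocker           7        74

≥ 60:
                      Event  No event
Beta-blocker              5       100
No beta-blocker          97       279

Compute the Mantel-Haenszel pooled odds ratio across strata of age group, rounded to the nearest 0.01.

0.18

OR_MH = Σ(aᵢdᵢ/nᵢ) / Σ(bᵢcᵢ/nᵢ), where nᵢ is the stratum total.
Stratum 1 (< 40): n = 670; a·d/n = 60·143/670 = 12.8060; b·c/n = 299·168/670 = 74.9731
Stratum 2 (40–59): n = 412; a·d/n = 16·74/412 = 2.8738; b·c/n = 315·7/412 = 5.3519
Stratum 3 (≥ 60): n = 481; a·d/n = 5·279/481 = 2.9002; b·c/n = 100·97/481 = 20.1663
OR_MH = (12.8060 + 2.8738 + 2.9002) / (74.9731 + 5.3519 + 20.1663) = 18.5800 / 100.4914 = 0.18489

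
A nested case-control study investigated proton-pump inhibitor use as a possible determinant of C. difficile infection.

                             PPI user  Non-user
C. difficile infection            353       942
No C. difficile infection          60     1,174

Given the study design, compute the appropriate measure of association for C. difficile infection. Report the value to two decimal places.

Reading the table with exposure as columns: a = 353 (PPI user, case), b = 60 (PPI user, non-case), c = 942 (Non-user, case), d = 1174.
This is a nested case-control study: participants were sampled on outcome status, so risks in the source population cannot be estimated directly — relative risk is not valid here. The odds ratio is the appropriate measure.
OR = (a·d)/(b·c) = (353 × 1174) / (60 × 942) = 414422 / 56520 = 7.33231

7.33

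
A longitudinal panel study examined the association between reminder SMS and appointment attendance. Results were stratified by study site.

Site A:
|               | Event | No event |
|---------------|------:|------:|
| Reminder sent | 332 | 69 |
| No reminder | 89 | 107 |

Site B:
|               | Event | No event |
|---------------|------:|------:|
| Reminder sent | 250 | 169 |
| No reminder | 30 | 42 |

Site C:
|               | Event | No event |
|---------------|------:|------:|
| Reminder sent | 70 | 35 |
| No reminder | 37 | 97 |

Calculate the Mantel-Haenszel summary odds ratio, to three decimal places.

OR_MH = Σ(aᵢdᵢ/nᵢ) / Σ(bᵢcᵢ/nᵢ), where nᵢ is the stratum total.
Stratum 1 (Site A): n = 597; a·d/n = 332·107/597 = 59.5042; b·c/n = 69·89/597 = 10.2864
Stratum 2 (Site B): n = 491; a·d/n = 250·42/491 = 21.3849; b·c/n = 169·30/491 = 10.3259
Stratum 3 (Site C): n = 239; a·d/n = 70·97/239 = 28.4100; b·c/n = 35·37/239 = 5.4184
OR_MH = (59.5042 + 21.3849 + 28.4100) / (10.2864 + 10.3259 + 5.4184) = 109.2992 / 26.0307 = 4.19885

4.199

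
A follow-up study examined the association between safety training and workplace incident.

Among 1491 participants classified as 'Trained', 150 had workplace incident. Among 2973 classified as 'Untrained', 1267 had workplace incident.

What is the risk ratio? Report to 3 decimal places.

0.236

From the description: a = 150, b = 1341, c = 1267, d = 1706.
Risk in exposed = 150/1491 = 0.10060; risk in unexposed = 1267/2973 = 0.42617.
RR = 0.10060 / 0.42617 = 0.23607
The risk is 76% lower among the exposed than among the unexposed.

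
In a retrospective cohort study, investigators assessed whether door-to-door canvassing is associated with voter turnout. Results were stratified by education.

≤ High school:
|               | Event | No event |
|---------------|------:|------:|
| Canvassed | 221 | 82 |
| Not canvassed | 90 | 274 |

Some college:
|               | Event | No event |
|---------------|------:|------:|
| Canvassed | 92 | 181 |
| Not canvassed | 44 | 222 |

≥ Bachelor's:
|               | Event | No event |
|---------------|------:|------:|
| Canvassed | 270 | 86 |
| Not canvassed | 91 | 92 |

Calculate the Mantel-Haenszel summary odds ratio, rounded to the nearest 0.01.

4.33

OR_MH = Σ(aᵢdᵢ/nᵢ) / Σ(bᵢcᵢ/nᵢ), where nᵢ is the stratum total.
Stratum 1 (≤ High school): n = 667; a·d/n = 221·274/667 = 90.7856; b·c/n = 82·90/667 = 11.0645
Stratum 2 (Some college): n = 539; a·d/n = 92·222/539 = 37.8924; b·c/n = 181·44/539 = 14.7755
Stratum 3 (≥ Bachelor's): n = 539; a·d/n = 270·92/539 = 46.0853; b·c/n = 86·91/539 = 14.5195
OR_MH = (90.7856 + 37.8924 + 46.0853) / (11.0645 + 14.7755 + 14.5195) = 174.7633 / 40.3595 = 4.33017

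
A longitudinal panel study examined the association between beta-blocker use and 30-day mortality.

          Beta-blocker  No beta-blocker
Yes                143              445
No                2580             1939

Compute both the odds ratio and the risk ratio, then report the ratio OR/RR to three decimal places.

Reading the table with exposure as columns: a = 143 (Beta-blocker, case), b = 2580 (Beta-blocker, non-case), c = 445 (No beta-blocker, case), d = 1939.
OR = (143·1939)/(2580·445) = 277277/1148100 = 0.24151
Risk in exposed = 143/2723 = 0.05252; risk in unexposed = 445/2384 = 0.18666; RR = 0.28134
OR/RR = 0.24151 / 0.28134 = 0.85842
The outcome is not rare, so the OR lies further from 1 than the RR.

0.858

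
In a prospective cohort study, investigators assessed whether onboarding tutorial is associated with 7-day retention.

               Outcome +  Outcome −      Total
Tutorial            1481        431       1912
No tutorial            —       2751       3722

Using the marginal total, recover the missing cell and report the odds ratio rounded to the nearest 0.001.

The missing cell is in the unexposed row: 3722 − 2751 = 971.
So a = 1481, b = 431, c = 971, d = 2751.
OR = (a·d)/(b·c) = (1481 × 2751) / (431 × 971) = 4074231 / 418501 = 9.73530

9.735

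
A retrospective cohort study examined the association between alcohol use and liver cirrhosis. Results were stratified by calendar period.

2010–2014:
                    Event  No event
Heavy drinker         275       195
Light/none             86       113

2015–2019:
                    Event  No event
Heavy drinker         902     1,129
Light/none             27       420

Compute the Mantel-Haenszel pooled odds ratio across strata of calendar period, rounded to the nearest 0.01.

5.33

OR_MH = Σ(aᵢdᵢ/nᵢ) / Σ(bᵢcᵢ/nᵢ), where nᵢ is the stratum total.
Stratum 1 (2010–2014): n = 669; a·d/n = 275·113/669 = 46.4499; b·c/n = 195·86/669 = 25.0673
Stratum 2 (2015–2019): n = 2478; a·d/n = 902·420/2478 = 152.8814; b·c/n = 1129·27/2478 = 12.3015
OR_MH = (46.4499 + 152.8814) / (25.0673 + 12.3015) = 199.3313 / 37.3687 = 5.33418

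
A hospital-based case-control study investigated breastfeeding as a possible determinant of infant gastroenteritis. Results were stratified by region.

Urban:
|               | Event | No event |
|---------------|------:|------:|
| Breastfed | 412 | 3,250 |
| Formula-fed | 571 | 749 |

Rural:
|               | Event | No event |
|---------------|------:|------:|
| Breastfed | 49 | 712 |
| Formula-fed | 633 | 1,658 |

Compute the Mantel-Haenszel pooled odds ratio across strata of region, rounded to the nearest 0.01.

OR_MH = Σ(aᵢdᵢ/nᵢ) / Σ(bᵢcᵢ/nᵢ), where nᵢ is the stratum total.
Stratum 1 (Urban): n = 4982; a·d/n = 412·749/4982 = 61.9406; b·c/n = 3250·571/4982 = 372.4910
Stratum 2 (Rural): n = 3052; a·d/n = 49·1658/3052 = 26.6193; b·c/n = 712·633/3052 = 147.6723
OR_MH = (61.9406 + 26.6193) / (372.4910 + 147.6723) = 88.5599 / 520.1633 = 0.17025

0.17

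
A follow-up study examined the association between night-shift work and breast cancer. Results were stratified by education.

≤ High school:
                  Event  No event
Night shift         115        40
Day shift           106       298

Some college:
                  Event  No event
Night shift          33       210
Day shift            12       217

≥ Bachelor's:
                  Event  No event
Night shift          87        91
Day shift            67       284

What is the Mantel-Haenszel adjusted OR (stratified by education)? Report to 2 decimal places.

5.04

OR_MH = Σ(aᵢdᵢ/nᵢ) / Σ(bᵢcᵢ/nᵢ), where nᵢ is the stratum total.
Stratum 1 (≤ High school): n = 559; a·d/n = 115·298/559 = 61.3059; b·c/n = 40·106/559 = 7.5850
Stratum 2 (Some college): n = 472; a·d/n = 33·217/472 = 15.1716; b·c/n = 210·12/472 = 5.3390
Stratum 3 (≥ Bachelor's): n = 529; a·d/n = 87·284/529 = 46.7070; b·c/n = 91·67/529 = 11.5255
OR_MH = (61.3059 + 15.1716 + 46.7070) / (7.5850 + 5.3390 + 11.5255) = 123.1845 / 24.4495 = 5.03833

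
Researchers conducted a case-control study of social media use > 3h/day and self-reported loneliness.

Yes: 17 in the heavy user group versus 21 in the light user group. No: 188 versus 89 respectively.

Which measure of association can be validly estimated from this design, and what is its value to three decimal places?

From the description: a = 17, b = 188, c = 21, d = 89.
This is a case-control study: participants were sampled on outcome status, so risks in the source population cannot be estimated directly — relative risk is not valid here. The odds ratio is the appropriate measure.
OR = (a·d)/(b·c) = (17 × 89) / (188 × 21) = 1513 / 3948 = 0.38323

0.383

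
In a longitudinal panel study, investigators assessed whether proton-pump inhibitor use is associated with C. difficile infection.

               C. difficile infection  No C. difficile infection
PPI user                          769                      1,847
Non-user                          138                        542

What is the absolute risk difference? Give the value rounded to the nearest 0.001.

0.091

Cells: a = 769, b = 1847, c = 138, d = 542.
Risk in exposed = 769/2616 = 0.293960; risk in unexposed = 138/680 = 0.202941.
Risk difference = 0.293960 − 0.202941 = 0.091019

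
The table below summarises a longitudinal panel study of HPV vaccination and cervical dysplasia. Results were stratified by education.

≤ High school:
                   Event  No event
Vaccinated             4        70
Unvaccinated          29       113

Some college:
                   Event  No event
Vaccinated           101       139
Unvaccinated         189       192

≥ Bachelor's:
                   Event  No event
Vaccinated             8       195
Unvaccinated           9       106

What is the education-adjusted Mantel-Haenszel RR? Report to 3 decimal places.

RR_MH = Σ(aᵢ·n₀ᵢ/nᵢ) / Σ(cᵢ·n₁ᵢ/nᵢ), with n₁ᵢ = aᵢ+bᵢ (exposed), n₀ᵢ = cᵢ+dᵢ (unexposed), nᵢ = n₁ᵢ+n₀ᵢ.
Stratum 1 (≤ High school): n₁ = 74, n₀ = 142, n = 216; a·n₀/n = 4·142/216 = 2.6296; c·n₁/n = 29·74/216 = 9.9352
Stratum 2 (Some college): n₁ = 240, n₀ = 381, n = 621; a·n₀/n = 101·381/621 = 61.9662; c·n₁/n = 189·240/621 = 73.0435
Stratum 3 (≥ Bachelor's): n₁ = 203, n₀ = 115, n = 318; a·n₀/n = 8·115/318 = 2.8931; c·n₁/n = 9·203/318 = 5.7453
RR_MH = (2.6296 + 61.9662 + 2.8931) / (9.9352 + 73.0435 + 5.7453) = 67.4889 / 88.7239 = 0.76066

0.761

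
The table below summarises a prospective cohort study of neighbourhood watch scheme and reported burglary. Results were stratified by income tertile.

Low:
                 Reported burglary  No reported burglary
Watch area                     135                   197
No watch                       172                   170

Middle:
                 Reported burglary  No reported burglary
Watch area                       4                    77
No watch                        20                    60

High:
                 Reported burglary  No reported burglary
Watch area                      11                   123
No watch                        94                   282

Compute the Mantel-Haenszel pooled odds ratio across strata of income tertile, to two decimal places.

OR_MH = Σ(aᵢdᵢ/nᵢ) / Σ(bᵢcᵢ/nᵢ), where nᵢ is the stratum total.
Stratum 1 (Low): n = 674; a·d/n = 135·170/674 = 34.0504; b·c/n = 197·172/674 = 50.2730
Stratum 2 (Middle): n = 161; a·d/n = 4·60/161 = 1.4907; b·c/n = 77·20/161 = 9.5652
Stratum 3 (High): n = 510; a·d/n = 11·282/510 = 6.0824; b·c/n = 123·94/510 = 22.6706
OR_MH = (34.0504 + 1.4907 + 6.0824) / (50.2730 + 9.5652 + 22.6706) = 41.6235 / 82.5088 = 0.50447

0.50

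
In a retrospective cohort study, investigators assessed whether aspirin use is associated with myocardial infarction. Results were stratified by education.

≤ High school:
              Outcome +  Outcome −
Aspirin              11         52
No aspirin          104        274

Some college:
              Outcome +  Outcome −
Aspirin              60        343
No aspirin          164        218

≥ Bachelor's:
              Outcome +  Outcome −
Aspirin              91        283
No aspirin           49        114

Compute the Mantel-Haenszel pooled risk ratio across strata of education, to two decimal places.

0.50

RR_MH = Σ(aᵢ·n₀ᵢ/nᵢ) / Σ(cᵢ·n₁ᵢ/nᵢ), with n₁ᵢ = aᵢ+bᵢ (exposed), n₀ᵢ = cᵢ+dᵢ (unexposed), nᵢ = n₁ᵢ+n₀ᵢ.
Stratum 1 (≤ High school): n₁ = 63, n₀ = 378, n = 441; a·n₀/n = 11·378/441 = 9.4286; c·n₁/n = 104·63/441 = 14.8571
Stratum 2 (Some college): n₁ = 403, n₀ = 382, n = 785; a·n₀/n = 60·382/785 = 29.1975; c·n₁/n = 164·403/785 = 84.1936
Stratum 3 (≥ Bachelor's): n₁ = 374, n₀ = 163, n = 537; a·n₀/n = 91·163/537 = 27.6220; c·n₁/n = 49·374/537 = 34.1266
RR_MH = (9.4286 + 29.1975 + 27.6220) / (14.8571 + 84.1936 + 34.1266) = 66.2480 / 133.1774 = 0.49744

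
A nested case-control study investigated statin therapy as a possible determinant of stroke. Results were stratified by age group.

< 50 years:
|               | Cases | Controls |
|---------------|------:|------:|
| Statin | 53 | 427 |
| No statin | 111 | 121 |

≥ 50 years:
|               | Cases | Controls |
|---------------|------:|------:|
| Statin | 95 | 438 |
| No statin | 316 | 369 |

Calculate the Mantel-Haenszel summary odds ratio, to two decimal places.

0.21

OR_MH = Σ(aᵢdᵢ/nᵢ) / Σ(bᵢcᵢ/nᵢ), where nᵢ is the stratum total.
Stratum 1 (< 50 years): n = 712; a·d/n = 53·121/712 = 9.0070; b·c/n = 427·111/712 = 66.5688
Stratum 2 (≥ 50 years): n = 1218; a·d/n = 95·369/1218 = 28.7808; b·c/n = 438·316/1218 = 113.6355
OR_MH = (9.0070 + 28.7808) / (66.5688 + 113.6355) = 37.7878 / 180.2043 = 0.20969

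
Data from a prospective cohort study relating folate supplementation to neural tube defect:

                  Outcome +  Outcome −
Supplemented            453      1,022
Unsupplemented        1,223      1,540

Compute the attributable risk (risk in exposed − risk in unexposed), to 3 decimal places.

Cells: a = 453, b = 1022, c = 1223, d = 1540.
Risk in exposed = 453/1475 = 0.307119; risk in unexposed = 1223/2763 = 0.442635.
Risk difference = 0.307119 − 0.442635 = -0.135516

-0.136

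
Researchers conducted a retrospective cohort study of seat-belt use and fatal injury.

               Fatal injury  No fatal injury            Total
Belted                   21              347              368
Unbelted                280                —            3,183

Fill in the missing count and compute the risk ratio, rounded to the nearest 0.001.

0.649

The missing cell is in the unexposed row: 3183 − 280 = 2903.
So a = 21, b = 347, c = 280, d = 2903.
RR = [a/(a+b)] / [c/(c+d)] = (21/368) / (280/3183) = 0.05707/0.08797 = 0.64871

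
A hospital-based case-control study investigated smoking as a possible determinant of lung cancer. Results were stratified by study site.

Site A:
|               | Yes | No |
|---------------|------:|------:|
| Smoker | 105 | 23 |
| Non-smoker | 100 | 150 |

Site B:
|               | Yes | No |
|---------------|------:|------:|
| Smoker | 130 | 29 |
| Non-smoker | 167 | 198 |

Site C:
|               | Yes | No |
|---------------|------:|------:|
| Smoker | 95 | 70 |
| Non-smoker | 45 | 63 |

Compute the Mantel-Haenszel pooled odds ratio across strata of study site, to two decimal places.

OR_MH = Σ(aᵢdᵢ/nᵢ) / Σ(bᵢcᵢ/nᵢ), where nᵢ is the stratum total.
Stratum 1 (Site A): n = 378; a·d/n = 105·150/378 = 41.6667; b·c/n = 23·100/378 = 6.0847
Stratum 2 (Site B): n = 524; a·d/n = 130·198/524 = 49.1221; b·c/n = 29·167/524 = 9.2424
Stratum 3 (Site C): n = 273; a·d/n = 95·63/273 = 21.9231; b·c/n = 70·45/273 = 11.5385
OR_MH = (41.6667 + 49.1221 + 21.9231) / (6.0847 + 9.2424 + 11.5385) = 112.7119 / 26.8655 = 4.19542

4.20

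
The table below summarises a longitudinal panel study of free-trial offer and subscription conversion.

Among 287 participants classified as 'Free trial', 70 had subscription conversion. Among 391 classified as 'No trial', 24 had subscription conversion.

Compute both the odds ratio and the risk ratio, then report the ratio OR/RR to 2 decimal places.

From the description: a = 70, b = 217, c = 24, d = 367.
OR = (70·367)/(217·24) = 25690/5208 = 4.93280
Risk in exposed = 70/287 = 0.24390; risk in unexposed = 24/391 = 0.06138; RR = 3.97358
OR/RR = 4.93280 / 3.97358 = 1.24140
The outcome is not rare, so the OR lies further from 1 than the RR.

1.24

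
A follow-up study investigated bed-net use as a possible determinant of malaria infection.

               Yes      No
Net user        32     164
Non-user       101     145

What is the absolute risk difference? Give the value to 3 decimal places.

-0.247

Cells: a = 32, b = 164, c = 101, d = 145.
Risk in exposed = 32/196 = 0.163265; risk in unexposed = 101/246 = 0.410569.
Risk difference = 0.163265 − 0.410569 = -0.247304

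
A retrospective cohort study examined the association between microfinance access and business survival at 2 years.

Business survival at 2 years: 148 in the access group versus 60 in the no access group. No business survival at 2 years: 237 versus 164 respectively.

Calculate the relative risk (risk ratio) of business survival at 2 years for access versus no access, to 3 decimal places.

From the description: a = 148, b = 237, c = 60, d = 164.
Risk in exposed = 148/385 = 0.38442; risk in unexposed = 60/224 = 0.26786.
RR = 0.38442 / 0.26786 = 1.43515
The risk among the exposed is 1.44 times that among the unexposed.

1.435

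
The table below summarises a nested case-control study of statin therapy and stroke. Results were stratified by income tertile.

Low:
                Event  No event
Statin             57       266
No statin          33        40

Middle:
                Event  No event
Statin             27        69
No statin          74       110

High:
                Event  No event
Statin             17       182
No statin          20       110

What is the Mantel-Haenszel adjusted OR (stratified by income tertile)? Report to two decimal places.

OR_MH = Σ(aᵢdᵢ/nᵢ) / Σ(bᵢcᵢ/nᵢ), where nᵢ is the stratum total.
Stratum 1 (Low): n = 396; a·d/n = 57·40/396 = 5.7576; b·c/n = 266·33/396 = 22.1667
Stratum 2 (Middle): n = 280; a·d/n = 27·110/280 = 10.6071; b·c/n = 69·74/280 = 18.2357
Stratum 3 (High): n = 329; a·d/n = 17·110/329 = 5.6839; b·c/n = 182·20/329 = 11.0638
OR_MH = (5.7576 + 10.6071 + 5.6839) / (22.1667 + 18.2357 + 11.0638) = 22.0486 / 51.4662 = 0.42841

0.43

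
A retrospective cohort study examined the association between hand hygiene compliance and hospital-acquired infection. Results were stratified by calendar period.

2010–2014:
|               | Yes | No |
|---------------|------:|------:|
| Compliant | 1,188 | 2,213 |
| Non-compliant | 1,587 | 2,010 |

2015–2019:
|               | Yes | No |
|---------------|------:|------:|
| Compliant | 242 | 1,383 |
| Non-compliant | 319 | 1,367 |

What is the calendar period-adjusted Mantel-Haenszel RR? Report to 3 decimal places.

0.791

RR_MH = Σ(aᵢ·n₀ᵢ/nᵢ) / Σ(cᵢ·n₁ᵢ/nᵢ), with n₁ᵢ = aᵢ+bᵢ (exposed), n₀ᵢ = cᵢ+dᵢ (unexposed), nᵢ = n₁ᵢ+n₀ᵢ.
Stratum 1 (2010–2014): n₁ = 3401, n₀ = 3597, n = 6998; a·n₀/n = 1188·3597/6998 = 610.6368; c·n₁/n = 1587·3401/6998 = 771.2757
Stratum 2 (2015–2019): n₁ = 1625, n₀ = 1686, n = 3311; a·n₀/n = 242·1686/3311 = 123.2292; c·n₁/n = 319·1625/3311 = 156.5615
RR_MH = (610.6368 + 123.2292) / (771.2757 + 156.5615) = 733.8660 / 927.8371 = 0.79094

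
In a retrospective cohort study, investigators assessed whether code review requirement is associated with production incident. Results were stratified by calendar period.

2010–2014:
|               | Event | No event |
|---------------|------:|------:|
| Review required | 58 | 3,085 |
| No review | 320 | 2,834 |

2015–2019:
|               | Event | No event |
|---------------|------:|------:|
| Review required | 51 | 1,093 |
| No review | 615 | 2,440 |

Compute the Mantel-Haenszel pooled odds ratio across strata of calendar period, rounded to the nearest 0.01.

OR_MH = Σ(aᵢdᵢ/nᵢ) / Σ(bᵢcᵢ/nᵢ), where nᵢ is the stratum total.
Stratum 1 (2010–2014): n = 6297; a·d/n = 58·2834/6297 = 26.1032; b·c/n = 3085·320/6297 = 156.7731
Stratum 2 (2015–2019): n = 4199; a·d/n = 51·2440/4199 = 29.6356; b·c/n = 1093·615/4199 = 160.0845
OR_MH = (26.1032 + 29.6356) / (156.7731 + 160.0845) = 55.7389 / 316.8576 = 0.17591

0.18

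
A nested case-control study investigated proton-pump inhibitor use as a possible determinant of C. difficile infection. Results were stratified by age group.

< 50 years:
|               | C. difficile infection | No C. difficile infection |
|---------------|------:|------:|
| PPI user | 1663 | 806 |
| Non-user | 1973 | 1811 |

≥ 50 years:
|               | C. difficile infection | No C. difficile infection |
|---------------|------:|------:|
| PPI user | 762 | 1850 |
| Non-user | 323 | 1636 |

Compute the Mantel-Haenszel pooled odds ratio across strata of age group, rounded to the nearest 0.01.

OR_MH = Σ(aᵢdᵢ/nᵢ) / Σ(bᵢcᵢ/nᵢ), where nᵢ is the stratum total.
Stratum 1 (< 50 years): n = 6253; a·d/n = 1663·1811/6253 = 481.6397; b·c/n = 806·1973/6253 = 254.3160
Stratum 2 (≥ 50 years): n = 4571; a·d/n = 762·1636/4571 = 272.7263; b·c/n = 1850·323/4571 = 130.7263
OR_MH = (481.6397 + 272.7263) / (254.3160 + 130.7263) = 754.3660 / 385.0423 = 1.95918

1.96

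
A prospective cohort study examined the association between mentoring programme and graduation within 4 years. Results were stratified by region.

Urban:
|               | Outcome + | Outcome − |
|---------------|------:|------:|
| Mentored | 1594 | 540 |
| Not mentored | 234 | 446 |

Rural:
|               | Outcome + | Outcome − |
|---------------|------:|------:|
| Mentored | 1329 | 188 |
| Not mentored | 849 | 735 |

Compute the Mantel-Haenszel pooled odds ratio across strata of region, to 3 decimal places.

5.890

OR_MH = Σ(aᵢdᵢ/nᵢ) / Σ(bᵢcᵢ/nᵢ), where nᵢ is the stratum total.
Stratum 1 (Urban): n = 2814; a·d/n = 1594·446/2814 = 252.6382; b·c/n = 540·234/2814 = 44.9041
Stratum 2 (Rural): n = 3101; a·d/n = 1329·735/3101 = 315.0000; b·c/n = 188·849/3101 = 51.4711
OR_MH = (252.6382 + 315.0000) / (44.9041 + 51.4711) = 567.6382 / 96.3752 = 5.88988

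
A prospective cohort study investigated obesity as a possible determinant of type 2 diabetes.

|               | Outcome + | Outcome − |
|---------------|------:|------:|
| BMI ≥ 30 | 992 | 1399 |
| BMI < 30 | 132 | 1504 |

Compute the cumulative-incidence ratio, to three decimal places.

Cells: a = 992, b = 1399, c = 132, d = 1504.
Risk in exposed = 992/2391 = 0.41489; risk in unexposed = 132/1636 = 0.08068.
RR = 0.41489 / 0.08068 = 5.14211
The risk among the exposed is 5.14 times that among the unexposed.

5.142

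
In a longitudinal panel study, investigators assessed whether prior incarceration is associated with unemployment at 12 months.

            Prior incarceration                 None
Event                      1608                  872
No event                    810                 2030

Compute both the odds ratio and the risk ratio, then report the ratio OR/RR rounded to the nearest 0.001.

Reading the table with exposure as columns: a = 1608 (Prior incarceration, case), b = 810 (Prior incarceration, non-case), c = 872 (None, case), d = 2030.
OR = (1608·2030)/(810·872) = 3264240/706320 = 4.62147
Risk in exposed = 1608/2418 = 0.66501; risk in unexposed = 872/2902 = 0.30048; RR = 2.21315
OR/RR = 4.62147 / 2.21315 = 2.08819
The outcome is not rare, so the OR lies further from 1 than the RR.

2.088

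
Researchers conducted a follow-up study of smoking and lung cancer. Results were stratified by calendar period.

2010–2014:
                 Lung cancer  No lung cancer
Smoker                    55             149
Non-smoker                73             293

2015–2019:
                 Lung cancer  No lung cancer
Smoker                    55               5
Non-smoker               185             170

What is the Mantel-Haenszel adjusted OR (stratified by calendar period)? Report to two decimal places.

2.38

OR_MH = Σ(aᵢdᵢ/nᵢ) / Σ(bᵢcᵢ/nᵢ), where nᵢ is the stratum total.
Stratum 1 (2010–2014): n = 570; a·d/n = 55·293/570 = 28.2719; b·c/n = 149·73/570 = 19.0825
Stratum 2 (2015–2019): n = 415; a·d/n = 55·170/415 = 22.5301; b·c/n = 5·185/415 = 2.2289
OR_MH = (28.2719 + 22.5301) / (19.0825 + 2.2289) = 50.8021 / 21.3114 = 2.38380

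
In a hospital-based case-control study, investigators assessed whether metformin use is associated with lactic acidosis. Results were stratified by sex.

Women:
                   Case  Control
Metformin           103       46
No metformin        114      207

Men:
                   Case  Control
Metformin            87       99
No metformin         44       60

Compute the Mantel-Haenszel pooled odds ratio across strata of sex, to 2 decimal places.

2.42

OR_MH = Σ(aᵢdᵢ/nᵢ) / Σ(bᵢcᵢ/nᵢ), where nᵢ is the stratum total.
Stratum 1 (Women): n = 470; a·d/n = 103·207/470 = 45.3638; b·c/n = 46·114/470 = 11.1574
Stratum 2 (Men): n = 290; a·d/n = 87·60/290 = 18.0000; b·c/n = 99·44/290 = 15.0207
OR_MH = (45.3638 + 18.0000) / (11.1574 + 15.0207) = 63.3638 / 26.1781 = 2.42049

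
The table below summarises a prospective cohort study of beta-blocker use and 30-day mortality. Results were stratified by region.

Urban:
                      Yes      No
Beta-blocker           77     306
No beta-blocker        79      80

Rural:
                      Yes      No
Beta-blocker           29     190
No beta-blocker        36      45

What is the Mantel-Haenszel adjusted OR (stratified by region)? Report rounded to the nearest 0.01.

0.23

OR_MH = Σ(aᵢdᵢ/nᵢ) / Σ(bᵢcᵢ/nᵢ), where nᵢ is the stratum total.
Stratum 1 (Urban): n = 542; a·d/n = 77·80/542 = 11.3653; b·c/n = 306·79/542 = 44.6015
Stratum 2 (Rural): n = 300; a·d/n = 29·45/300 = 4.3500; b·c/n = 190·36/300 = 22.8000
OR_MH = (11.3653 + 4.3500) / (44.6015 + 22.8000) = 15.7153 / 67.4015 = 0.23316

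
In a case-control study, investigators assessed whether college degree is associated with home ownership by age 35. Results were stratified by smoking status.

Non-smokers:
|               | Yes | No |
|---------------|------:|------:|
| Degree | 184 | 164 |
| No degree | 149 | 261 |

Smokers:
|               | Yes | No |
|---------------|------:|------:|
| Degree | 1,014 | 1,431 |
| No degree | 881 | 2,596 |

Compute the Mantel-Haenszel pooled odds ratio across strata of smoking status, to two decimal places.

OR_MH = Σ(aᵢdᵢ/nᵢ) / Σ(bᵢcᵢ/nᵢ), where nᵢ is the stratum total.
Stratum 1 (Non-smokers): n = 758; a·d/n = 184·261/758 = 63.3562; b·c/n = 164·149/758 = 32.2375
Stratum 2 (Smokers): n = 5922; a·d/n = 1014·2596/5922 = 444.5025; b·c/n = 1431·881/5922 = 212.8860
OR_MH = (63.3562 + 444.5025) / (32.2375 + 212.8860) = 507.8587 / 245.1235 = 2.07185

2.07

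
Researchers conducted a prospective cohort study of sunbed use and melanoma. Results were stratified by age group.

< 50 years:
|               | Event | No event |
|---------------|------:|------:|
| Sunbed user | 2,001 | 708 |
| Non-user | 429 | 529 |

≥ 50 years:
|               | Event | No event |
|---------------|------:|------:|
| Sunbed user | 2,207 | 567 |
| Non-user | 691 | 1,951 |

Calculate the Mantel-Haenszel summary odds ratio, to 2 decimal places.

6.98

OR_MH = Σ(aᵢdᵢ/nᵢ) / Σ(bᵢcᵢ/nᵢ), where nᵢ is the stratum total.
Stratum 1 (< 50 years): n = 3667; a·d/n = 2001·529/3667 = 288.6635; b·c/n = 708·429/3667 = 82.8285
Stratum 2 (≥ 50 years): n = 5416; a·d/n = 2207·1951/5416 = 795.0253; b·c/n = 567·691/5416 = 72.3407
OR_MH = (288.6635 + 795.0253) / (82.8285 + 72.3407) = 1083.6888 / 155.1691 = 6.98392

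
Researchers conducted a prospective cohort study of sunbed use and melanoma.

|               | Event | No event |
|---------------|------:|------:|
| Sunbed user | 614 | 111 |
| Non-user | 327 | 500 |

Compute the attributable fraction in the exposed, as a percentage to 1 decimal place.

Cells: a = 614, b = 111, c = 327, d = 500.
Risk in exposed = 614/725 = 0.84690; risk in unexposed = 327/827 = 0.39541.
RR = 0.84690/0.39541 = 2.14185
AR% = (RR − 1)/RR × 100 = (2.14185 − 1)/2.14185 × 100 = 53.3113%

53.3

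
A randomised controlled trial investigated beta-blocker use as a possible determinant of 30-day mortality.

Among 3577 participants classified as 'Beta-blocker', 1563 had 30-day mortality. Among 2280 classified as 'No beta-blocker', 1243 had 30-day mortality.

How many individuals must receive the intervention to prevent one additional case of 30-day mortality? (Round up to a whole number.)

Risk in treated group = 1563/3577 = 0.43696; risk in control = 1243/2280 = 0.54518.
Absolute risk reduction = 0.54518 − 0.43696 = 0.10822
NNT = 1 / ARR = 1 / 0.10822 = 9.241 → round up → 10

10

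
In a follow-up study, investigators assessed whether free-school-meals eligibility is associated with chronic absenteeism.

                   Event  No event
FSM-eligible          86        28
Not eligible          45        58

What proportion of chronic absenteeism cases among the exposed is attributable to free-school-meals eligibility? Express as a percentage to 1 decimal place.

Cells: a = 86, b = 28, c = 45, d = 58.
Risk in exposed = 86/114 = 0.75439; risk in unexposed = 45/103 = 0.43689.
RR = 0.75439/0.43689 = 1.72671
AR% = (RR − 1)/RR × 100 = (1.72671 − 1)/1.72671 × 100 = 42.0862%

42.1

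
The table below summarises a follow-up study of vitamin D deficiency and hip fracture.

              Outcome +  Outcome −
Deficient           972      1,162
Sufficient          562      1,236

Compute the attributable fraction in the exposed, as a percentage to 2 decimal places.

31.38

Cells: a = 972, b = 1162, c = 562, d = 1236.
Risk in exposed = 972/2134 = 0.45548; risk in unexposed = 562/1798 = 0.31257.
RR = 0.45548/0.31257 = 1.45722
AR% = (RR − 1)/RR × 100 = (1.45722 − 1)/1.45722 × 100 = 31.3762%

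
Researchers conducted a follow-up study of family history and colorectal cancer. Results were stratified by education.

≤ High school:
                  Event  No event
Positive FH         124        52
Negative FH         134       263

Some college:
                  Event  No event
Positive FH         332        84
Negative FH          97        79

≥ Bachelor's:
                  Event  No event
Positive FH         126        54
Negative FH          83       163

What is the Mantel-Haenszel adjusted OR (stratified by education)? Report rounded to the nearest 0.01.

OR_MH = Σ(aᵢdᵢ/nᵢ) / Σ(bᵢcᵢ/nᵢ), where nᵢ is the stratum total.
Stratum 1 (≤ High school): n = 573; a·d/n = 124·263/573 = 56.9145; b·c/n = 52·134/573 = 12.1606
Stratum 2 (Some college): n = 592; a·d/n = 332·79/592 = 44.3041; b·c/n = 84·97/592 = 13.7635
Stratum 3 (≥ Bachelor's): n = 426; a·d/n = 126·163/426 = 48.2113; b·c/n = 54·83/426 = 10.5211
OR_MH = (56.9145 + 44.3041 + 48.2113) / (12.1606 + 13.7635 + 10.5211) = 149.4298 / 36.4452 = 4.10012

4.10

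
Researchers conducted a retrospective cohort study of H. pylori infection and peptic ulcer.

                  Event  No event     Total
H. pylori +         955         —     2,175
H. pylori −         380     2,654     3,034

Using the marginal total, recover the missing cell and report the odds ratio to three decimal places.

The missing cell is in the exposed row: 2175 − 955 = 1220.
So a = 955, b = 1220, c = 380, d = 2654.
OR = (a·d)/(b·c) = (955 × 2654) / (1220 × 380) = 2534570 / 463600 = 5.46715

5.467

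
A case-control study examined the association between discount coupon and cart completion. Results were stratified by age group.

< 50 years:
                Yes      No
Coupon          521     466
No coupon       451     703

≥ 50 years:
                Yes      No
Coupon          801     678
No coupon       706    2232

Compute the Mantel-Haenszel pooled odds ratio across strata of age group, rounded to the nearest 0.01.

2.79

OR_MH = Σ(aᵢdᵢ/nᵢ) / Σ(bᵢcᵢ/nᵢ), where nᵢ is the stratum total.
Stratum 1 (< 50 years): n = 2141; a·d/n = 521·703/2141 = 171.0710; b·c/n = 466·451/2141 = 98.1625
Stratum 2 (≥ 50 years): n = 4417; a·d/n = 801·2232/4417 = 404.7616; b·c/n = 678·706/4417 = 108.3695
OR_MH = (171.0710 + 404.7616) / (98.1625 + 108.3695) = 575.8326 / 206.5320 = 2.78810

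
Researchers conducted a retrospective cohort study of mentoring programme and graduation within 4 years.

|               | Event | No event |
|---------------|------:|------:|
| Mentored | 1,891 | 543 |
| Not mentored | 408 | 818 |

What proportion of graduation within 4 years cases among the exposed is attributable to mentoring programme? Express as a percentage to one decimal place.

Cells: a = 1891, b = 543, c = 408, d = 818.
Risk in exposed = 1891/2434 = 0.77691; risk in unexposed = 408/1226 = 0.33279.
RR = 0.77691/0.33279 = 2.33454
AR% = (RR − 1)/RR × 100 = (2.33454 − 1)/2.33454 × 100 = 57.1650%

57.2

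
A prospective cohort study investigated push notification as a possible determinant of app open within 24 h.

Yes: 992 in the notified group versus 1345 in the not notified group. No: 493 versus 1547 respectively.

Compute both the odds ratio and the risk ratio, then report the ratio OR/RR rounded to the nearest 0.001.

From the description: a = 992, b = 493, c = 1345, d = 1547.
OR = (992·1547)/(493·1345) = 1534624/663085 = 2.31437
Risk in exposed = 992/1485 = 0.66801; risk in unexposed = 1345/2892 = 0.46508; RR = 1.43635
OR/RR = 2.31437 / 1.43635 = 1.61128
The outcome is not rare, so the OR lies further from 1 than the RR.

1.611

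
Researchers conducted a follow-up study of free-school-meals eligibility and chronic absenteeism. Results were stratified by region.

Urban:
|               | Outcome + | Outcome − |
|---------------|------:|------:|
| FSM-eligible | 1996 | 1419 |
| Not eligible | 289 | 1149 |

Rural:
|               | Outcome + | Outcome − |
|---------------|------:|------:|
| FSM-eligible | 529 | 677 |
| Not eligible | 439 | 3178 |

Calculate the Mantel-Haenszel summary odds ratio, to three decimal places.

5.619

OR_MH = Σ(aᵢdᵢ/nᵢ) / Σ(bᵢcᵢ/nᵢ), where nᵢ is the stratum total.
Stratum 1 (Urban): n = 4853; a·d/n = 1996·1149/4853 = 472.5745; b·c/n = 1419·289/4853 = 84.5026
Stratum 2 (Rural): n = 4823; a·d/n = 529·3178/4823 = 348.5718; b·c/n = 677·439/4823 = 61.6220
OR_MH = (472.5745 + 348.5718) / (84.5026 + 61.6220) = 821.1463 / 146.1246 = 5.61949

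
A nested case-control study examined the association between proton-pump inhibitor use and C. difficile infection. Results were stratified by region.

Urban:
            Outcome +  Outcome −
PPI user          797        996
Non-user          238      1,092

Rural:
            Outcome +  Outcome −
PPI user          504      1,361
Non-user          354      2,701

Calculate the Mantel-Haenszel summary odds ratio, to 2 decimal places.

3.19

OR_MH = Σ(aᵢdᵢ/nᵢ) / Σ(bᵢcᵢ/nᵢ), where nᵢ is the stratum total.
Stratum 1 (Urban): n = 3123; a·d/n = 797·1092/3123 = 278.6820; b·c/n = 996·238/3123 = 75.9039
Stratum 2 (Rural): n = 4920; a·d/n = 504·2701/4920 = 276.6878; b·c/n = 1361·354/4920 = 97.9256
OR_MH = (278.6820 + 276.6878) / (75.9039 + 97.9256) = 555.3698 / 173.8295 = 3.19491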